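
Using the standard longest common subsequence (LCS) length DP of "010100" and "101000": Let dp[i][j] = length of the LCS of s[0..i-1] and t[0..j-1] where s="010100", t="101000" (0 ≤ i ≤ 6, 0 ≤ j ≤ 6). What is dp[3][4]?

3

   ''  1  0  1  0  0  0
''  0  0  0  0  0  0  0
 0  0  0  1  1  1  1  1
 1  0  1  1  2  2  2  2
 0  0  1  2  2  3  3  3
 1  0  1  2  3  3  3  3
 0  0  1  2  3  4  4  4
 0  0  1  2  3  4  5  5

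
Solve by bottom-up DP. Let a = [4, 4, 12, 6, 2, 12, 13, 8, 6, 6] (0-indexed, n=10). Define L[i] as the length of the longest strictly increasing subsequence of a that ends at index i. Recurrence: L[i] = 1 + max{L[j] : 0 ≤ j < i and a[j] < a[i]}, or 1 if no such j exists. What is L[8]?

2

   i    0    1    2    3    4    5    6    7    8    9
a[i]    4    4   12    6    2   12   13    8    6    6
L[i]    1    1    2    2    1    3    4    3    2    2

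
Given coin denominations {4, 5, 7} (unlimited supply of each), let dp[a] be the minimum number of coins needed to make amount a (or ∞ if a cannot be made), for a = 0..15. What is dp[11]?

 a  0  1  2  3  4  5  6  7  8  9 10 11 12 13 14 15
dp  0  -  -  -  1  1  -  1  2  2  2  2  2  3  2  3
(- denotes ∞ / unreachable)

2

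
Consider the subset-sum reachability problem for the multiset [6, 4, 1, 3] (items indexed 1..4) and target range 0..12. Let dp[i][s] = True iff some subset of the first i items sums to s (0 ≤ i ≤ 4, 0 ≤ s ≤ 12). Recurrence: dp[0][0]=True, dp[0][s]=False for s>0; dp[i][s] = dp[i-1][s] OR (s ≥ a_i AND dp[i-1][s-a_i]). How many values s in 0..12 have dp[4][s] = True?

i\s   0   1   2   3   4   5   6   7   8   9  10  11  12
  0   T   F   F   F   F   F   F   F   F   F   F   F   F
  1   T   F   F   F   F   F   T   F   F   F   F   F   F
  2   T   F   F   F   T   F   T   F   F   F   T   F   F
  3   T   T   F   F   T   T   T   T   F   F   T   T   F
  4   T   T   F   T   T   T   T   T   T   T   T   T   F

11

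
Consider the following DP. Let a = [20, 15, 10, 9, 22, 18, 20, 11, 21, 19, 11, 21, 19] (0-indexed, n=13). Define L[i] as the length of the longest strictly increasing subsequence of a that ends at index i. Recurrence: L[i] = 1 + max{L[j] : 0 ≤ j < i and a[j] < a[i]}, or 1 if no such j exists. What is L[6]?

   i    0    1    2    3    4    5    6    7    8    9   10   11   12
a[i]   20   15   10    9   22   18   20   11   21   19   11   21   19
L[i]    1    1    1    1    2    2    3    2    4    3    2    4    3

3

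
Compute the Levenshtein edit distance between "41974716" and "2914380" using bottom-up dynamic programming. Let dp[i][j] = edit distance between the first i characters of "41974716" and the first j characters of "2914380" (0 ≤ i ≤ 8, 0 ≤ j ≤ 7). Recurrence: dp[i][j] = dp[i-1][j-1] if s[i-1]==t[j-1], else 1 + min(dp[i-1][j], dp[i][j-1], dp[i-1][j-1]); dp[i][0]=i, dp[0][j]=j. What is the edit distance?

6

   ''  2  9  1  4  3  8  0
''  0  1  2  3  4  5  6  7
 4  1  1  2  3  3  4  5  6
 1  2  2  2  2  3  4  5  6
 9  3  3  2  3  3  4  5  6
 7  4  4  3  3  4  4  5  6
 4  5  5  4  4  3  4  5  6
 7  6  6  5  5  4  4  5  6
 1  7  7  6  5  5  5  5  6
 6  8  8  7  6  6  6  6  6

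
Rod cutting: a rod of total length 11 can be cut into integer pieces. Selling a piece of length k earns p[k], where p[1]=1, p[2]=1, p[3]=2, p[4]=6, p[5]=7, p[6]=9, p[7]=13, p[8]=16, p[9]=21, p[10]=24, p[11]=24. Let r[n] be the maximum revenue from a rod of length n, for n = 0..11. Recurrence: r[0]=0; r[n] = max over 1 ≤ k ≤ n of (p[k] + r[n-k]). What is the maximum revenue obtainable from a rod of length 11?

   n    0    1    2    3    4    5    6    7    8    9   10   11
r[n]    0    1    2    3    6    7    9   13   16   21   24   25

25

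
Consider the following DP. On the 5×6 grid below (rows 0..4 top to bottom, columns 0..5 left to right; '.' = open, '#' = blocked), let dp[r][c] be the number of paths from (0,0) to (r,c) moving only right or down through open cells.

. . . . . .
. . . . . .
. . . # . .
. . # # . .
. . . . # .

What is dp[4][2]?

r\c   0   1   2   3   4   5
  0   1   1   1   1   1   1
  1   1   2   3   4   5   6
  2   1   3   6   0   5  11
  3   1   4   0   0   5  16
  4   1   5   5   5   0  16

5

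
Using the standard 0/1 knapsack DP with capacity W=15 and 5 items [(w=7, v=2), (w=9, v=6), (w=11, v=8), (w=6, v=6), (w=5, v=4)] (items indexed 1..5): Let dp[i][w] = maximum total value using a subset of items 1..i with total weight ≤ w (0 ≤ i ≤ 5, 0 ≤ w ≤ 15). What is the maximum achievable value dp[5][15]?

i\w   0   1   2   3   4   5   6   7   8   9  10  11  12  13  14  15
  0   0   0   0   0   0   0   0   0   0   0   0   0   0   0   0   0
  1   0   0   0   0   0   0   0   2   2   2   2   2   2   2   2   2
  2   0   0   0   0   0   0   0   2   2   6   6   6   6   6   6   6
  3   0   0   0   0   0   0   0   2   2   6   6   8   8   8   8   8
  4   0   0   0   0   0   0   6   6   6   6   6   8   8   8   8  12
  5   0   0   0   0   0   4   6   6   6   6   6  10  10  10  10  12

12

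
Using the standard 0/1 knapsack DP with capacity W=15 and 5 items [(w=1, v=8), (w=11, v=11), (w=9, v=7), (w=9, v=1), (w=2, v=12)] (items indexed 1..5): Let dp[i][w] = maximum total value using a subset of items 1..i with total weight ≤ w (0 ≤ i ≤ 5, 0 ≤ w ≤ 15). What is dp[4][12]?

19

i\w   0   1   2   3   4   5   6   7   8   9  10  11  12  13  14  15
  0   0   0   0   0   0   0   0   0   0   0   0   0   0   0   0   0
  1   0   8   8   8   8   8   8   8   8   8   8   8   8   8   8   8
  2   0   8   8   8   8   8   8   8   8   8   8  11  19  19  19  19
  3   0   8   8   8   8   8   8   8   8   8  15  15  19  19  19  19
  4   0   8   8   8   8   8   8   8   8   8  15  15  19  19  19  19
  5   0   8  12  20  20  20  20  20  20  20  20  20  27  27  31  31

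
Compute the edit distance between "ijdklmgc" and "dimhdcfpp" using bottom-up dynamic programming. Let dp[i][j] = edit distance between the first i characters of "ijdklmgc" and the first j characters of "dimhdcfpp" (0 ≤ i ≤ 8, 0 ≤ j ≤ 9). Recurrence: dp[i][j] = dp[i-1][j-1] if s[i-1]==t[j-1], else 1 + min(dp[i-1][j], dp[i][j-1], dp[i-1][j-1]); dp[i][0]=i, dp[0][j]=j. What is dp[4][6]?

4

   ''  d  i  m  h  d  c  f  p  p
''  0  1  2  3  4  5  6  7  8  9
 i  1  1  1  2  3  4  5  6  7  8
 j  2  2  2  2  3  4  5  6  7  8
 d  3  2  3  3  3  3  4  5  6  7
 k  4  3  3  4  4  4  4  5  6  7
 l  5  4  4  4  5  5  5  5  6  7
 m  6  5  5  4  5  6  6  6  6  7
 g  7  6  6  5  5  6  7  7  7  7
 c  8  7  7  6  6  6  6  7  8  8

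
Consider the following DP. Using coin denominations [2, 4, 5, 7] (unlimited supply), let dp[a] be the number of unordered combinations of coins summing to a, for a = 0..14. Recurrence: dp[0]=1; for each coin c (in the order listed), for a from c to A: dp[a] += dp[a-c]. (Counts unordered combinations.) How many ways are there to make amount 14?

after  coin     0     1     2     3     4     5     6     7     8     9    10    11    12    13    14
          2     1     0     1     0     1     0     1     0     1     0     1     0     1     0     1
          4     1     0     1     0     2     0     2     0     3     0     3     0     4     0     4
          5     1     0     1     0     2     1     2     1     3     2     4     2     5     3     6
          7     1     0     1     0     2     1     2     2     3     3     4     4     6     5     8

8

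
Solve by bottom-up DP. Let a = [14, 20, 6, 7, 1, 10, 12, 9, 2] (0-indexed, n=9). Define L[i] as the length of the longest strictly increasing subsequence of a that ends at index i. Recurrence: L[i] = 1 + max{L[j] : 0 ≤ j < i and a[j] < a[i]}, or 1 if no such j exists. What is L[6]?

4

   i    0    1    2    3    4    5    6    7    8
a[i]   14   20    6    7    1   10   12    9    2
L[i]    1    2    1    2    1    3    4    3    2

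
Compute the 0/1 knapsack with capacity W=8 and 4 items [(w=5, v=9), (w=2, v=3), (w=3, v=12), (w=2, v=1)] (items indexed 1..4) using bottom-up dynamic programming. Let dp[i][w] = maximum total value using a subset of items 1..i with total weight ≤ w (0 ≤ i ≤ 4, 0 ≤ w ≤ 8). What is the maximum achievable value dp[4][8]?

i\w   0   1   2   3   4   5   6   7   8
  0   0   0   0   0   0   0   0   0   0
  1   0   0   0   0   0   9   9   9   9
  2   0   0   3   3   3   9   9  12  12
  3   0   0   3  12  12  15  15  15  21
  4   0   0   3  12  12  15  15  16  21

21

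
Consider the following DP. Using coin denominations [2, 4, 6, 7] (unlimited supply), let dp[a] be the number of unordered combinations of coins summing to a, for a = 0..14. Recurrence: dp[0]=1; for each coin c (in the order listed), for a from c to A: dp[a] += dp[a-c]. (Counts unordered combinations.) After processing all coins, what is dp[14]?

9

after  coin     0     1     2     3     4     5     6     7     8     9    10    11    12    13    14
          2     1     0     1     0     1     0     1     0     1     0     1     0     1     0     1
          4     1     0     1     0     2     0     2     0     3     0     3     0     4     0     4
          6     1     0     1     0     2     0     3     0     4     0     5     0     7     0     8
          7     1     0     1     0     2     0     3     1     4     1     5     2     7     3     9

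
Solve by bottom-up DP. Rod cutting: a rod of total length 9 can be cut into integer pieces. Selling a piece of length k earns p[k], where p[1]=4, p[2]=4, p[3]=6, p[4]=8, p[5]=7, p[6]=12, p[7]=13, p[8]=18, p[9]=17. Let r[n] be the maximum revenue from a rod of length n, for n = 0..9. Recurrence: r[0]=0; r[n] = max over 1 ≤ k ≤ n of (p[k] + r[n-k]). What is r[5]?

20

   n    0    1    2    3    4    5    6    7    8    9
r[n]    0    4    8   12   16   20   24   28   32   36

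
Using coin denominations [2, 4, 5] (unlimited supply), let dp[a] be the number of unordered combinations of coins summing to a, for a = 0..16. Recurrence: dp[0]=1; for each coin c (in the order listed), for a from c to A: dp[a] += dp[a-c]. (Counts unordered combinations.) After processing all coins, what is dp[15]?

4

after  coin     0     1     2     3     4     5     6     7     8     9    10    11    12    13    14    15    16
          2     1     0     1     0     1     0     1     0     1     0     1     0     1     0     1     0     1
          4     1     0     1     0     2     0     2     0     3     0     3     0     4     0     4     0     5
          5     1     0     1     0     2     1     2     1     3     2     4     2     5     3     6     4     7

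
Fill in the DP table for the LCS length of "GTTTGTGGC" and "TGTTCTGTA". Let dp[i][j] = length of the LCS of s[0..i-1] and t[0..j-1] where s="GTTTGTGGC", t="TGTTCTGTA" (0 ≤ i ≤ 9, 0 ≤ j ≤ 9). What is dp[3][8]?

   ''  T  G  T  T  C  T  G  T  A
''  0  0  0  0  0  0  0  0  0  0
 G  0  0  1  1  1  1  1  1  1  1
 T  0  1  1  2  2  2  2  2  2  2
 T  0  1  1  2  3  3  3  3  3  3
 T  0  1  1  2  3  3  4  4  4  4
 G  0  1  2  2  3  3  4  5  5  5
 T  0  1  2  3  3  3  4  5  6  6
 G  0  1  2  3  3  3  4  5  6  6
 G  0  1  2  3  3  3  4  5  6  6
 C  0  1  2  3  3  4  4  5  6  6

3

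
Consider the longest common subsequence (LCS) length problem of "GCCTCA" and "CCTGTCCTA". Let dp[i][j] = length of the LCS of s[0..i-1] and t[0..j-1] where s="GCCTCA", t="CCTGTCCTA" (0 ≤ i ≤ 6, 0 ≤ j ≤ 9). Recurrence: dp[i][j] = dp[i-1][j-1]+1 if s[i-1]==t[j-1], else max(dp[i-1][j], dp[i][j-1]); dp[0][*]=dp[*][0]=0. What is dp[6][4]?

   ''  C  C  T  G  T  C  C  T  A
''  0  0  0  0  0  0  0  0  0  0
 G  0  0  0  0  1  1  1  1  1  1
 C  0  1  1  1  1  1  2  2  2  2
 C  0  1  2  2  2  2  2  3  3  3
 T  0  1  2  3  3  3  3  3  4  4
 C  0  1  2  3  3  3  4  4  4  4
 A  0  1  2  3  3  3  4  4  4  5

3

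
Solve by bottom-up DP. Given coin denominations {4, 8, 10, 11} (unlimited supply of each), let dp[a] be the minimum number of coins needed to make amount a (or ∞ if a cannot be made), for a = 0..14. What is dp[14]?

 a  0  1  2  3  4  5  6  7  8  9 10 11 12 13 14
dp  0  -  -  -  1  -  -  -  1  -  1  1  2  -  2
(- denotes ∞ / unreachable)

2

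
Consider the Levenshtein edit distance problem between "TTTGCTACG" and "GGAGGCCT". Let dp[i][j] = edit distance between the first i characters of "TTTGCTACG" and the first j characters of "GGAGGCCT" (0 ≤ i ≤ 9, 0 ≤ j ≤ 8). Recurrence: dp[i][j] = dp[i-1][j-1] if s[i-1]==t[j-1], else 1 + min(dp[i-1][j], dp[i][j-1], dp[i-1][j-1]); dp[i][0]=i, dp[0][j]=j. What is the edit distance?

7

   ''  G  G  A  G  G  C  C  T
''  0  1  2  3  4  5  6  7  8
 T  1  1  2  3  4  5  6  7  7
 T  2  2  2  3  4  5  6  7  7
 T  3  3  3  3  4  5  6  7  7
 G  4  3  3  4  3  4  5  6  7
 C  5  4  4  4  4  4  4  5  6
 T  6  5  5  5  5  5  5  5  5
 A  7  6  6  5  6  6  6  6  6
 C  8  7  7  6  6  7  6  6  7
 G  9  8  7  7  6  6  7  7  7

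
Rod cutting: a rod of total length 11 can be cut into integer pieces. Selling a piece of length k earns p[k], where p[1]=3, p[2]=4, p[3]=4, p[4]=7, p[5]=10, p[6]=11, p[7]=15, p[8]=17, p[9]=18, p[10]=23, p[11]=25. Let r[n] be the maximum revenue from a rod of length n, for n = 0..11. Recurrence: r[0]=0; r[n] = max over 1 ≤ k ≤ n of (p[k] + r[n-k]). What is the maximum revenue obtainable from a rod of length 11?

33

   n    0    1    2    3    4    5    6    7    8    9   10   11
r[n]    0    3    6    9   12   15   18   21   24   27   30   33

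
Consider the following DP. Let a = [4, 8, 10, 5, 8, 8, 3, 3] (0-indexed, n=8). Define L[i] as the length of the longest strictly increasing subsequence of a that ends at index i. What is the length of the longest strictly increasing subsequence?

3

   i    0    1    2    3    4    5    6    7
a[i]    4    8   10    5    8    8    3    3
L[i]    1    2    3    2    3    3    1    1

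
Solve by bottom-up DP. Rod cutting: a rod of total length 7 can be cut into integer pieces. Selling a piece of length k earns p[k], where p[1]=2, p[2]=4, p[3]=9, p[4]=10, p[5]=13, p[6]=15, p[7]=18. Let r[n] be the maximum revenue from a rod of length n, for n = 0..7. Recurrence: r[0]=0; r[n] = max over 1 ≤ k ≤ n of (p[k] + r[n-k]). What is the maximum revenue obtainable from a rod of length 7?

20

   n    0    1    2    3    4    5    6    7
r[n]    0    2    4    9   11   13   18   20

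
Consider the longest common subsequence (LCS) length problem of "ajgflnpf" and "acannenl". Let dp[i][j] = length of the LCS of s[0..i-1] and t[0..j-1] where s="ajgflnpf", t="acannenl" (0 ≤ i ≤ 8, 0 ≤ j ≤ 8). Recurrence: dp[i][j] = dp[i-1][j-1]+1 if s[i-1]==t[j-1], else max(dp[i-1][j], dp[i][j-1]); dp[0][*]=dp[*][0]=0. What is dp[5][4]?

   ''  a  c  a  n  n  e  n  l
''  0  0  0  0  0  0  0  0  0
 a  0  1  1  1  1  1  1  1  1
 j  0  1  1  1  1  1  1  1  1
 g  0  1  1  1  1  1  1  1  1
 f  0  1  1  1  1  1  1  1  1
 l  0  1  1  1  1  1  1  1  2
 n  0  1  1  1  2  2  2  2  2
 p  0  1  1  1  2  2  2  2  2
 f  0  1  1  1  2  2  2  2  2

1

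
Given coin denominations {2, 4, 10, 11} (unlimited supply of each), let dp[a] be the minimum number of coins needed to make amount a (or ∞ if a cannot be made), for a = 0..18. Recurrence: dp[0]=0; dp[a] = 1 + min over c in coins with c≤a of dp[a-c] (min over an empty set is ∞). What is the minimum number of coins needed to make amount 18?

3

 a  0  1  2  3  4  5  6  7  8  9 10 11 12 13 14 15 16 17 18
dp  0  -  1  -  1  -  2  -  2  -  1  1  2  2  2  2  3  3  3
(- denotes ∞ / unreachable)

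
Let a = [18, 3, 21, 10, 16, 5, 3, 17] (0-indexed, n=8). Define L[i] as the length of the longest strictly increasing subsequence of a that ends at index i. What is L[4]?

3

   i    0    1    2    3    4    5    6    7
a[i]   18    3   21   10   16    5    3   17
L[i]    1    1    2    2    3    2    1    4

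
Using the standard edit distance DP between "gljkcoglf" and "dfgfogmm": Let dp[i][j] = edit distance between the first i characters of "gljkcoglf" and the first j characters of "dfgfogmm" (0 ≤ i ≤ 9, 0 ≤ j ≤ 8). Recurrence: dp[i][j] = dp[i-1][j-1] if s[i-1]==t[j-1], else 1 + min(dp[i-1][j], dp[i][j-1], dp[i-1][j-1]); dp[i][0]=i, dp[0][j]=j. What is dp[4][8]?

   ''  d  f  g  f  o  g  m  m
''  0  1  2  3  4  5  6  7  8
 g  1  1  2  2  3  4  5  6  7
 l  2  2  2  3  3  4  5  6  7
 j  3  3  3  3  4  4  5  6  7
 k  4  4  4  4  4  5  5  6  7
 c  5  5  5  5  5  5  6  6  7
 o  6  6  6  6  6  5  6  7  7
 g  7  7  7  6  7  6  5  6  7
 l  8  8  8  7  7  7  6  6  7
 f  9  9  8  8  7  8  7  7  7

7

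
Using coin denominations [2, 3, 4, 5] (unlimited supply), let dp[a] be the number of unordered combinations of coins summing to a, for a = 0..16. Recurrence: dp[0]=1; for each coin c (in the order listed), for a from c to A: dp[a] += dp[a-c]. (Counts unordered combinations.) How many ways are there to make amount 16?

after  coin     0     1     2     3     4     5     6     7     8     9    10    11    12    13    14    15    16
          2     1     0     1     0     1     0     1     0     1     0     1     0     1     0     1     0     1
          3     1     0     1     1     1     1     2     1     2     2     2     2     3     2     3     3     3
          4     1     0     1     1     2     1     3     2     4     3     5     4     7     5     8     7    10
          5     1     0     1     1     2     2     3     3     5     5     7     7    10    10    13    14    17

17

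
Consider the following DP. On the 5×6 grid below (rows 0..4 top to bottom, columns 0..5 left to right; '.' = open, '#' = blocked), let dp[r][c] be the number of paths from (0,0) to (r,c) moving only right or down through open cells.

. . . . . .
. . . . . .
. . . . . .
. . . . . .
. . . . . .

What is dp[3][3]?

20

r\c   0   1   2   3   4   5
  0   1   1   1   1   1   1
  1   1   2   3   4   5   6
  2   1   3   6  10  15  21
  3   1   4  10  20  35  56
  4   1   5  15  35  70 126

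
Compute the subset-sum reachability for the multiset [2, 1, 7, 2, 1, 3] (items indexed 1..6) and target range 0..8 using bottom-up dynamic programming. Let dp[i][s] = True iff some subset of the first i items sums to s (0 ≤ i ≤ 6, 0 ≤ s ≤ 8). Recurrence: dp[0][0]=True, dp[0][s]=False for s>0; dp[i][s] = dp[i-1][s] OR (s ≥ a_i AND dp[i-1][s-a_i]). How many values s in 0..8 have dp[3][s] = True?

6

i\s   0   1   2   3   4   5   6   7   8
  0   T   F   F   F   F   F   F   F   F
  1   T   F   T   F   F   F   F   F   F
  2   T   T   T   T   F   F   F   F   F
  3   T   T   T   T   F   F   F   T   T
  4   T   T   T   T   T   T   F   T   T
  5   T   T   T   T   T   T   T   T   T
  6   T   T   T   T   T   T   T   T   T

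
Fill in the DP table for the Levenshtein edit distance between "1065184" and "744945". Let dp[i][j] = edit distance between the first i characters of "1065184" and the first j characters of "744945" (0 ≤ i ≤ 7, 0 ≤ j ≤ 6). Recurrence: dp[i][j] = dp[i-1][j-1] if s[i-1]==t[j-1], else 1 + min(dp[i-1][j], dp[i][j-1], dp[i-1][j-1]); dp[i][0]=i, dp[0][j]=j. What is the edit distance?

   ''  7  4  4  9  4  5
''  0  1  2  3  4  5  6
 1  1  1  2  3  4  5  6
 0  2  2  2  3  4  5  6
 6  3  3  3  3  4  5  6
 5  4  4  4  4  4  5  5
 1  5  5  5  5  5  5  6
 8  6  6  6  6  6  6  6
 4  7  7  6  6  7  6  7

7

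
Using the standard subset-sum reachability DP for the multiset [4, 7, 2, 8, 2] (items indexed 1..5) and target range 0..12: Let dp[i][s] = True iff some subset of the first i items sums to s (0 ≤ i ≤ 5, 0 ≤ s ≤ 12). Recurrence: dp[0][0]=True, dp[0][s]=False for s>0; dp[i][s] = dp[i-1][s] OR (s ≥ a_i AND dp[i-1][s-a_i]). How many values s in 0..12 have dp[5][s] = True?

10

i\s   0   1   2   3   4   5   6   7   8   9  10  11  12
  0   T   F   F   F   F   F   F   F   F   F   F   F   F
  1   T   F   F   F   T   F   F   F   F   F   F   F   F
  2   T   F   F   F   T   F   F   T   F   F   F   T   F
  3   T   F   T   F   T   F   T   T   F   T   F   T   F
  4   T   F   T   F   T   F   T   T   T   T   T   T   T
  5   T   F   T   F   T   F   T   T   T   T   T   T   T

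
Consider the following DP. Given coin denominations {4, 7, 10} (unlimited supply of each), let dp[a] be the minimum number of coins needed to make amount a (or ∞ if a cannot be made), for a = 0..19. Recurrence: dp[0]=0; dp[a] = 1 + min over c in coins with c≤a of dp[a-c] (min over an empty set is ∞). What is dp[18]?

 a  0  1  2  3  4  5  6  7  8  9 10 11 12 13 14 15 16 17 18 19
dp  0  -  -  -  1  -  -  1  2  -  1  2  3  -  2  3  4  2  3  4
(- denotes ∞ / unreachable)

3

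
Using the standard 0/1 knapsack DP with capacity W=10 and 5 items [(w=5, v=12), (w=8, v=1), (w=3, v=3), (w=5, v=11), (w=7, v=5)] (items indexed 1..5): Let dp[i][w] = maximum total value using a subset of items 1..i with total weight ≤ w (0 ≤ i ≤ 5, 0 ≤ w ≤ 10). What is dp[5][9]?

i\w   0   1   2   3   4   5   6   7   8   9  10
  0   0   0   0   0   0   0   0   0   0   0   0
  1   0   0   0   0   0  12  12  12  12  12  12
  2   0   0   0   0   0  12  12  12  12  12  12
  3   0   0   0   3   3  12  12  12  15  15  15
  4   0   0   0   3   3  12  12  12  15  15  23
  5   0   0   0   3   3  12  12  12  15  15  23

15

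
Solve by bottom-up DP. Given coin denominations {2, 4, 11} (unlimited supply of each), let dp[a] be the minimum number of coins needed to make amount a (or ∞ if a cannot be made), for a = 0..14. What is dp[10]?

3

 a  0  1  2  3  4  5  6  7  8  9 10 11 12 13 14
dp  0  -  1  -  1  -  2  -  2  -  3  1  3  2  4
(- denotes ∞ / unreachable)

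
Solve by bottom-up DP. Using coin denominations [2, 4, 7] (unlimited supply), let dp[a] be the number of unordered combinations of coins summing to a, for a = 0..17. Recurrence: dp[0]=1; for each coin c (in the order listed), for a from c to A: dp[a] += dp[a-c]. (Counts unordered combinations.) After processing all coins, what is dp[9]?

1

after  coin     0     1     2     3     4     5     6     7     8     9    10    11    12    13    14    15    16    17
          2     1     0     1     0     1     0     1     0     1     0     1     0     1     0     1     0     1     0
          4     1     0     1     0     2     0     2     0     3     0     3     0     4     0     4     0     5     0
          7     1     0     1     0     2     0     2     1     3     1     3     2     4     2     5     3     6     3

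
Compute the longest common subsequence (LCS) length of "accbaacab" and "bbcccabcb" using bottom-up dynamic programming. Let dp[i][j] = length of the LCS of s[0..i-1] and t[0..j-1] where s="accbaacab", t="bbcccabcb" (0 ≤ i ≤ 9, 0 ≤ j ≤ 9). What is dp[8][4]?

   ''  b  b  c  c  c  a  b  c  b
''  0  0  0  0  0  0  0  0  0  0
 a  0  0  0  0  0  0  1  1  1  1
 c  0  0  0  1  1  1  1  1  2  2
 c  0  0  0  1  2  2  2  2  2  2
 b  0  1  1  1  2  2  2  3  3  3
 a  0  1  1  1  2  2  3  3  3  3
 a  0  1  1  1  2  2  3  3  3  3
 c  0  1  1  2  2  3  3  3  4  4
 a  0  1  1  2  2  3  4  4  4  4
 b  0  1  2  2  2  3  4  5  5  5

2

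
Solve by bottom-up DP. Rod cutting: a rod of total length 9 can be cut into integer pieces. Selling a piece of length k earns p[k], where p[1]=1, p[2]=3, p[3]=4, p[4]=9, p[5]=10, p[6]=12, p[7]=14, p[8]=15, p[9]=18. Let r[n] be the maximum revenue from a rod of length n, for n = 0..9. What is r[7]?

   n    0    1    2    3    4    5    6    7    8    9
r[n]    0    1    3    4    9   10   12   14   18   19

14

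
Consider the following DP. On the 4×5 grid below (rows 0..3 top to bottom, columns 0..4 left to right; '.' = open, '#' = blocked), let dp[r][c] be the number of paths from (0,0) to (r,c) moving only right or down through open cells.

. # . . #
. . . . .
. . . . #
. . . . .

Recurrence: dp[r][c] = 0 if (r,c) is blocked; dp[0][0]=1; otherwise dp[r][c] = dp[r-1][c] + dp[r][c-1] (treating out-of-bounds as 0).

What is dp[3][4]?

10

r\c   0   1   2   3   4
  0   1   0   0   0   0
  1   1   1   1   1   1
  2   1   2   3   4   0
  3   1   3   6  10  10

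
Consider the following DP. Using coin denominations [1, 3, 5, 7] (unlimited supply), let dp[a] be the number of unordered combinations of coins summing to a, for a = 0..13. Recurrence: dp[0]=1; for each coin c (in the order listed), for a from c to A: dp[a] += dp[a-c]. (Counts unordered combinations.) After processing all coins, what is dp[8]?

after  coin     0     1     2     3     4     5     6     7     8     9    10    11    12    13
          1     1     1     1     1     1     1     1     1     1     1     1     1     1     1
          3     1     1     1     2     2     2     3     3     3     4     4     4     5     5
          5     1     1     1     2     2     3     4     4     5     6     7     8     9    10
          7     1     1     1     2     2     3     4     5     6     7     9    10    12    14

6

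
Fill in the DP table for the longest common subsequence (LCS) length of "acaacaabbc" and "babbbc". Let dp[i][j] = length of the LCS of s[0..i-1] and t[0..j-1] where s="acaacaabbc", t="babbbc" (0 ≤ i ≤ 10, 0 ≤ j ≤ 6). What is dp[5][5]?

1

   ''  b  a  b  b  b  c
''  0  0  0  0  0  0  0
 a  0  0  1  1  1  1  1
 c  0  0  1  1  1  1  2
 a  0  0  1  1  1  1  2
 a  0  0  1  1  1  1  2
 c  0  0  1  1  1  1  2
 a  0  0  1  1  1  1  2
 a  0  0  1  1  1  1  2
 b  0  1  1  2  2  2  2
 b  0  1  1  2  3  3  3
 c  0  1  1  2  3  3  4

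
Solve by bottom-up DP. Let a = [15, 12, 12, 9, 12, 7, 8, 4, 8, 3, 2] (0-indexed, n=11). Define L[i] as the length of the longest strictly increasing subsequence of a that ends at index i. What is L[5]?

1

   i    0    1    2    3    4    5    6    7    8    9   10
a[i]   15   12   12    9   12    7    8    4    8    3    2
L[i]    1    1    1    1    2    1    2    1    2    1    1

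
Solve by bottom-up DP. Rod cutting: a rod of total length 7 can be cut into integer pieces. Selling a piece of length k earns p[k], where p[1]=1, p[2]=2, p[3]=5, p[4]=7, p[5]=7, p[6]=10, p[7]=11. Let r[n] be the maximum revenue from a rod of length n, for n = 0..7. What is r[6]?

10

   n    0    1    2    3    4    5    6    7
r[n]    0    1    2    5    7    8   10   12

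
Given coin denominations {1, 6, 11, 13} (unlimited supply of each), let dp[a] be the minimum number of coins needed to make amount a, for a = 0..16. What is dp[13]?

1

 a  0  1  2  3  4  5  6  7  8  9 10 11 12 13 14 15 16
dp  0  1  2  3  4  5  1  2  3  4  5  1  2  1  2  3  4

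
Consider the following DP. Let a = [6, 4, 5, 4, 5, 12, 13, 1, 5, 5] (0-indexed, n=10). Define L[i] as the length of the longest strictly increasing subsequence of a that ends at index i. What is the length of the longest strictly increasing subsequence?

   i    0    1    2    3    4    5    6    7    8    9
a[i]    6    4    5    4    5   12   13    1    5    5
L[i]    1    1    2    1    2    3    4    1    2    2

4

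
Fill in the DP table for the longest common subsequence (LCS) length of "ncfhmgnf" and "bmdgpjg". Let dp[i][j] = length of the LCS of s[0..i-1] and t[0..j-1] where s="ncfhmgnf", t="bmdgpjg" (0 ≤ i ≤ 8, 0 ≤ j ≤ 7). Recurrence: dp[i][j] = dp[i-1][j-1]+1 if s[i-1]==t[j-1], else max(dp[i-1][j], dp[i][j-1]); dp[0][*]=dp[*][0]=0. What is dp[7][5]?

   ''  b  m  d  g  p  j  g
''  0  0  0  0  0  0  0  0
 n  0  0  0  0  0  0  0  0
 c  0  0  0  0  0  0  0  0
 f  0  0  0  0  0  0  0  0
 h  0  0  0  0  0  0  0  0
 m  0  0  1  1  1  1  1  1
 g  0  0  1  1  2  2  2  2
 n  0  0  1  1  2  2  2  2
 f  0  0  1  1  2  2  2  2

2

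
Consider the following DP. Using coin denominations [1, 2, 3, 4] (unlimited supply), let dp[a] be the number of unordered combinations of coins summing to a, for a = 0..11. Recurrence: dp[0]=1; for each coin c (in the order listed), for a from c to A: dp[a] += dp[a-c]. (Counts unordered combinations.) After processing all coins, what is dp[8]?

after  coin     0     1     2     3     4     5     6     7     8     9    10    11
          1     1     1     1     1     1     1     1     1     1     1     1     1
          2     1     1     2     2     3     3     4     4     5     5     6     6
          3     1     1     2     3     4     5     7     8    10    12    14    16
          4     1     1     2     3     5     6     9    11    15    18    23    27

15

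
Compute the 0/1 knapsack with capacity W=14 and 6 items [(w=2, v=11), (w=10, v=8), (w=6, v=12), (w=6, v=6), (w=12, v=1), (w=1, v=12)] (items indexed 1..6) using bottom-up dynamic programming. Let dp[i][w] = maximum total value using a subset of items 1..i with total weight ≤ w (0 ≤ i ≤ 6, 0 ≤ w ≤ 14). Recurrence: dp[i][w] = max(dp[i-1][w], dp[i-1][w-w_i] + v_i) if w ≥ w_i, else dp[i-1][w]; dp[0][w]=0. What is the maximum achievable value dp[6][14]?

i\w   0   1   2   3   4   5   6   7   8   9  10  11  12  13  14
  0   0   0   0   0   0   0   0   0   0   0   0   0   0   0   0
  1   0   0  11  11  11  11  11  11  11  11  11  11  11  11  11
  2   0   0  11  11  11  11  11  11  11  11  11  11  19  19  19
  3   0   0  11  11  11  11  12  12  23  23  23  23  23  23  23
  4   0   0  11  11  11  11  12  12  23  23  23  23  23  23  29
  5   0   0  11  11  11  11  12  12  23  23  23  23  23  23  29
  6   0  12  12  23  23  23  23  24  24  35  35  35  35  35  35

35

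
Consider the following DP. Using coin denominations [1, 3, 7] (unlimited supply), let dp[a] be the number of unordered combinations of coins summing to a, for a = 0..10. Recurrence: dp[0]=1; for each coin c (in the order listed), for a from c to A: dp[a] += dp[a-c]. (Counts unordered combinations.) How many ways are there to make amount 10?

6

after  coin     0     1     2     3     4     5     6     7     8     9    10
          1     1     1     1     1     1     1     1     1     1     1     1
          3     1     1     1     2     2     2     3     3     3     4     4
          7     1     1     1     2     2     2     3     4     4     5     6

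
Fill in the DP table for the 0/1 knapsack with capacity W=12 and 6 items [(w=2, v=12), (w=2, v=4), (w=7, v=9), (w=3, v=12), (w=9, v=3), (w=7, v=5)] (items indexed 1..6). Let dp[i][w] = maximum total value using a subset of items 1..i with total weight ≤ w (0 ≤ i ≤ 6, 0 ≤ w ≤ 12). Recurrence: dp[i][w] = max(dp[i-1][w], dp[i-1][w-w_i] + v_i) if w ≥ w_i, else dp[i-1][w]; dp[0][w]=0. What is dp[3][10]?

i\w   0   1   2   3   4   5   6   7   8   9  10  11  12
  0   0   0   0   0   0   0   0   0   0   0   0   0   0
  1   0   0  12  12  12  12  12  12  12  12  12  12  12
  2   0   0  12  12  16  16  16  16  16  16  16  16  16
  3   0   0  12  12  16  16  16  16  16  21  21  25  25
  4   0   0  12  12  16  24  24  28  28  28  28  28  33
  5   0   0  12  12  16  24  24  28  28  28  28  28  33
  6   0   0  12  12  16  24  24  28  28  28  28  28  33

21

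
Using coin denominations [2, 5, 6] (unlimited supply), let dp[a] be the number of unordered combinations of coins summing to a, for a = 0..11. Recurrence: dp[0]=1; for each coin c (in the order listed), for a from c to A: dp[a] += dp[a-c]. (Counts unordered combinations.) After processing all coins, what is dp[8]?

2

after  coin     0     1     2     3     4     5     6     7     8     9    10    11
          2     1     0     1     0     1     0     1     0     1     0     1     0
          5     1     0     1     0     1     1     1     1     1     1     2     1
          6     1     0     1     0     1     1     2     1     2     1     3     2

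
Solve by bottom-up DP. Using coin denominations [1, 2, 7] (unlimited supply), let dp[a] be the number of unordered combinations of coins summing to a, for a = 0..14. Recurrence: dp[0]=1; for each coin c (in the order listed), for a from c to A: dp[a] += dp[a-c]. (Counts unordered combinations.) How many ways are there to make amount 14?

13

after  coin     0     1     2     3     4     5     6     7     8     9    10    11    12    13    14
          1     1     1     1     1     1     1     1     1     1     1     1     1     1     1     1
          2     1     1     2     2     3     3     4     4     5     5     6     6     7     7     8
          7     1     1     2     2     3     3     4     5     6     7     8     9    10    11    13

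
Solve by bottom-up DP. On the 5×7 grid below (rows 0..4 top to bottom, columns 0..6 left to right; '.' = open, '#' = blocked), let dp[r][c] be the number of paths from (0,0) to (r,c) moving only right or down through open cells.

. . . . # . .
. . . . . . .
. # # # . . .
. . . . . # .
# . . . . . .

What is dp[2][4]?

r\c   0   1   2   3   4   5   6
  0   1   1   1   1   0   0   0
  1   1   2   3   4   4   4   4
  2   1   0   0   0   4   8  12
  3   1   1   1   1   5   0  12
  4   0   1   2   3   8   8  20

4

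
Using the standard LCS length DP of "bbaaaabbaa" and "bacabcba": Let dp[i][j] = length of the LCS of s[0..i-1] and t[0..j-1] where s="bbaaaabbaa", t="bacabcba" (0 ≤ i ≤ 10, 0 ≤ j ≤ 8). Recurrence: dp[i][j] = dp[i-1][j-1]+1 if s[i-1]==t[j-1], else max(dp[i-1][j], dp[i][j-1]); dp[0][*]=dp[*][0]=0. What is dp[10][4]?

   ''  b  a  c  a  b  c  b  a
''  0  0  0  0  0  0  0  0  0
 b  0  1  1  1  1  1  1  1  1
 b  0  1  1  1  1  2  2  2  2
 a  0  1  2  2  2  2  2  2  3
 a  0  1  2  2  3  3  3  3  3
 a  0  1  2  2  3  3  3  3  4
 a  0  1  2  2  3  3  3  3  4
 b  0  1  2  2  3  4  4  4  4
 b  0  1  2  2  3  4  4  5  5
 a  0  1  2  2  3  4  4  5  6
 a  0  1  2  2  3  4  4  5  6

3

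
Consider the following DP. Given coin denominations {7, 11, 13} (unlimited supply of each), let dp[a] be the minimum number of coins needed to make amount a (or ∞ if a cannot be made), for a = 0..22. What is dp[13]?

 a  0  1  2  3  4  5  6  7  8  9 10 11 12 13 14 15 16 17 18 19 20 21 22
dp  0  -  -  -  -  -  -  1  -  -  -  1  -  1  2  -  -  -  2  -  2  3  2
(- denotes ∞ / unreachable)

1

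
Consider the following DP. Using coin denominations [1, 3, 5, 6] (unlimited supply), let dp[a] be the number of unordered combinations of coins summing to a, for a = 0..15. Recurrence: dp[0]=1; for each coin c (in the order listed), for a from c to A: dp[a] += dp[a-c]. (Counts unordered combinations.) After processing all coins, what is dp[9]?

8

after  coin     0     1     2     3     4     5     6     7     8     9    10    11    12    13    14    15
          1     1     1     1     1     1     1     1     1     1     1     1     1     1     1     1     1
          3     1     1     1     2     2     2     3     3     3     4     4     4     5     5     5     6
          5     1     1     1     2     2     3     4     4     5     6     7     8     9    10    11    13
          6     1     1     1     2     2     3     5     5     6     8     9    11    14    15    17    21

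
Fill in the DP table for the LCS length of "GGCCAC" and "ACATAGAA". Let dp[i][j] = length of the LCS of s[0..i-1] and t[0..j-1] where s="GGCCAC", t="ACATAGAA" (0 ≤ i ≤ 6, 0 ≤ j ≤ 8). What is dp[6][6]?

2

   ''  A  C  A  T  A  G  A  A
''  0  0  0  0  0  0  0  0  0
 G  0  0  0  0  0  0  1  1  1
 G  0  0  0  0  0  0  1  1  1
 C  0  0  1  1  1  1  1  1  1
 C  0  0  1  1  1  1  1  1  1
 A  0  1  1  2  2  2  2  2  2
 C  0  1  2  2  2  2  2  2  2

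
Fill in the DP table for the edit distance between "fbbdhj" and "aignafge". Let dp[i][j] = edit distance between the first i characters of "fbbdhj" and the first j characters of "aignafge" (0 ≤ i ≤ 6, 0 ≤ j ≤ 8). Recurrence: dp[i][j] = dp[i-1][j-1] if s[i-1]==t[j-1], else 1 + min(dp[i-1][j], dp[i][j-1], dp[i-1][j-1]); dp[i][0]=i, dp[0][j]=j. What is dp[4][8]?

   ''  a  i  g  n  a  f  g  e
''  0  1  2  3  4  5  6  7  8
 f  1  1  2  3  4  5  5  6  7
 b  2  2  2  3  4  5  6  6  7
 b  3  3  3  3  4  5  6  7  7
 d  4  4  4  4  4  5  6  7  8
 h  5  5  5  5  5  5  6  7  8
 j  6  6  6  6  6  6  6  7  8

8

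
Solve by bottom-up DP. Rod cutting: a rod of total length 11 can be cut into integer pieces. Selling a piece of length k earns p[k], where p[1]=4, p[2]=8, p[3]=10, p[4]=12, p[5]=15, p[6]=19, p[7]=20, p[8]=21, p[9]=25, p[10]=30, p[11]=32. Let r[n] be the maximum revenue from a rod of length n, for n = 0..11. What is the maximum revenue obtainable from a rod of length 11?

   n    0    1    2    3    4    5    6    7    8    9   10   11
r[n]    0    4    8   12   16   20   24   28   32   36   40   44

44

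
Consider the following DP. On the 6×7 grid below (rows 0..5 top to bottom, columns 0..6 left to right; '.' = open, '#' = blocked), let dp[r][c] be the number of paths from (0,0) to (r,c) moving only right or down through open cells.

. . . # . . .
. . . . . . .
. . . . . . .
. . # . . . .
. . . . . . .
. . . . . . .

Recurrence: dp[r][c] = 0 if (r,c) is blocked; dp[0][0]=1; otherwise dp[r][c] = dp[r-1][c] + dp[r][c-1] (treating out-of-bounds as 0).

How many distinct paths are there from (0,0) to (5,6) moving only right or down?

256

r\c   0   1   2   3   4   5   6
  0   1   1   1   0   0   0   0
  1   1   2   3   3   3   3   3
  2   1   3   6   9  12  15  18
  3   1   4   0   9  21  36  54
  4   1   5   5  14  35  71 125
  5   1   6  11  25  60 131 256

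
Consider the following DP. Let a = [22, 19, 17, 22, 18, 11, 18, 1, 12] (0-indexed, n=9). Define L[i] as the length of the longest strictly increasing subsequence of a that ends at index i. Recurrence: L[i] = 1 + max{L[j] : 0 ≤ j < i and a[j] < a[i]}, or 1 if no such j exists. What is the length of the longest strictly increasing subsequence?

2

   i    0    1    2    3    4    5    6    7    8
a[i]   22   19   17   22   18   11   18    1   12
L[i]    1    1    1    2    2    1    2    1    2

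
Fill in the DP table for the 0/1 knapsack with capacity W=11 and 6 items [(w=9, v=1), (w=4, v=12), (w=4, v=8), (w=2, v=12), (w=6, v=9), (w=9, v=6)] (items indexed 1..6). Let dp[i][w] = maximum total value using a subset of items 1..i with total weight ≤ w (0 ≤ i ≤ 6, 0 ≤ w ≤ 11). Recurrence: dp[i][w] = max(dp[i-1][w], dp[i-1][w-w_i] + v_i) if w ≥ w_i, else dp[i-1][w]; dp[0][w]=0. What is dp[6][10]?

i\w   0   1   2   3   4   5   6   7   8   9  10  11
  0   0   0   0   0   0   0   0   0   0   0   0   0
  1   0   0   0   0   0   0   0   0   0   1   1   1
  2   0   0   0   0  12  12  12  12  12  12  12  12
  3   0   0   0   0  12  12  12  12  20  20  20  20
  4   0   0  12  12  12  12  24  24  24  24  32  32
  5   0   0  12  12  12  12  24  24  24  24  32  32
  6   0   0  12  12  12  12  24  24  24  24  32  32

32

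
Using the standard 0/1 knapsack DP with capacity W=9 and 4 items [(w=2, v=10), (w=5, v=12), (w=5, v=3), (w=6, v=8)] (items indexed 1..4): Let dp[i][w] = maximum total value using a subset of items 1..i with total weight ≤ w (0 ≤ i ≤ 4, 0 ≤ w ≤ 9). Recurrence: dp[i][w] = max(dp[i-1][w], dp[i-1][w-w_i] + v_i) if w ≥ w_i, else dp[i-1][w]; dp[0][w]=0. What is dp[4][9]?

i\w   0   1   2   3   4   5   6   7   8   9
  0   0   0   0   0   0   0   0   0   0   0
  1   0   0  10  10  10  10  10  10  10  10
  2   0   0  10  10  10  12  12  22  22  22
  3   0   0  10  10  10  12  12  22  22  22
  4   0   0  10  10  10  12  12  22  22  22

22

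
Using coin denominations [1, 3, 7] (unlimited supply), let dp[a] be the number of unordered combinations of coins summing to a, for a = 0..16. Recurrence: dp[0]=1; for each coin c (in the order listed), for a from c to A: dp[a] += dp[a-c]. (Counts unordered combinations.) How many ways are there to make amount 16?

11

after  coin     0     1     2     3     4     5     6     7     8     9    10    11    12    13    14    15    16
          1     1     1     1     1     1     1     1     1     1     1     1     1     1     1     1     1     1
          3     1     1     1     2     2     2     3     3     3     4     4     4     5     5     5     6     6
          7     1     1     1     2     2     2     3     4     4     5     6     6     7     8     9    10    11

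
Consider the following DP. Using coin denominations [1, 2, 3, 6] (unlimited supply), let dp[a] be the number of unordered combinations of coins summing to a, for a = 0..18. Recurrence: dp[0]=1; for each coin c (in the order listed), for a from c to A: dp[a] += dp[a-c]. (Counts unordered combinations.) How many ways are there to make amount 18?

after  coin     0     1     2     3     4     5     6     7     8     9    10    11    12    13    14    15    16    17    18
          1     1     1     1     1     1     1     1     1     1     1     1     1     1     1     1     1     1     1     1
          2     1     1     2     2     3     3     4     4     5     5     6     6     7     7     8     8     9     9    10
          3     1     1     2     3     4     5     7     8    10    12    14    16    19    21    24    27    30    33    37
          6     1     1     2     3     4     5     8     9    12    15    18    21    27    30    36    42    48    54    64

64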